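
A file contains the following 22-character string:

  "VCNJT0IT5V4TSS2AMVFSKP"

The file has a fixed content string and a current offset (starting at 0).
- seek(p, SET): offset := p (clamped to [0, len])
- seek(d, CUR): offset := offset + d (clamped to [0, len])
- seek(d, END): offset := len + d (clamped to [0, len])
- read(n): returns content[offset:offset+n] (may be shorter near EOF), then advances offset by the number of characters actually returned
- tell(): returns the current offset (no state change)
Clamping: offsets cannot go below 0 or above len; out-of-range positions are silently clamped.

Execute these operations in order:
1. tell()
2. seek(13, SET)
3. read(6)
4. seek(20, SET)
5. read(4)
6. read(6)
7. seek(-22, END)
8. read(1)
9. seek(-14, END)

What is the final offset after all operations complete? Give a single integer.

Answer: 8

Derivation:
After 1 (tell()): offset=0
After 2 (seek(13, SET)): offset=13
After 3 (read(6)): returned 'S2AMVF', offset=19
After 4 (seek(20, SET)): offset=20
After 5 (read(4)): returned 'KP', offset=22
After 6 (read(6)): returned '', offset=22
After 7 (seek(-22, END)): offset=0
After 8 (read(1)): returned 'V', offset=1
After 9 (seek(-14, END)): offset=8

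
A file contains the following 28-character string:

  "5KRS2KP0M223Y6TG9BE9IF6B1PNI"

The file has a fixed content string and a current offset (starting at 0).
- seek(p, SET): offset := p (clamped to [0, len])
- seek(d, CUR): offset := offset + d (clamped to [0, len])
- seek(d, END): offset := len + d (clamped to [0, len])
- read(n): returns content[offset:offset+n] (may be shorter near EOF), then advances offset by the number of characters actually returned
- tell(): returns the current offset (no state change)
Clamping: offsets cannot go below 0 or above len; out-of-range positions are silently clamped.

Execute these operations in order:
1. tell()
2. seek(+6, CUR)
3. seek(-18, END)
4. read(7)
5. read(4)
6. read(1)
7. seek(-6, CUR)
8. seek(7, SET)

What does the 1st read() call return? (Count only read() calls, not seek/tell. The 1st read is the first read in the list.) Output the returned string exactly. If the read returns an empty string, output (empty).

After 1 (tell()): offset=0
After 2 (seek(+6, CUR)): offset=6
After 3 (seek(-18, END)): offset=10
After 4 (read(7)): returned '23Y6TG9', offset=17
After 5 (read(4)): returned 'BE9I', offset=21
After 6 (read(1)): returned 'F', offset=22
After 7 (seek(-6, CUR)): offset=16
After 8 (seek(7, SET)): offset=7

Answer: 23Y6TG9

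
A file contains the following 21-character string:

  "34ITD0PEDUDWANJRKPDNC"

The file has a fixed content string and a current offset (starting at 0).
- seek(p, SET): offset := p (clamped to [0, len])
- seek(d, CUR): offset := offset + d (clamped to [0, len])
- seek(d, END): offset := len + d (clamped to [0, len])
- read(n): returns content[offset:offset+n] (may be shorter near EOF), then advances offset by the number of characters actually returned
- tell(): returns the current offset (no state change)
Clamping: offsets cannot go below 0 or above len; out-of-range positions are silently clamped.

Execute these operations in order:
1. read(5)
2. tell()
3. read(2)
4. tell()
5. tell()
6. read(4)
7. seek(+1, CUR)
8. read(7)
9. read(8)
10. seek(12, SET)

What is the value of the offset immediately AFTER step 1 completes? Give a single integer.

After 1 (read(5)): returned '34ITD', offset=5

Answer: 5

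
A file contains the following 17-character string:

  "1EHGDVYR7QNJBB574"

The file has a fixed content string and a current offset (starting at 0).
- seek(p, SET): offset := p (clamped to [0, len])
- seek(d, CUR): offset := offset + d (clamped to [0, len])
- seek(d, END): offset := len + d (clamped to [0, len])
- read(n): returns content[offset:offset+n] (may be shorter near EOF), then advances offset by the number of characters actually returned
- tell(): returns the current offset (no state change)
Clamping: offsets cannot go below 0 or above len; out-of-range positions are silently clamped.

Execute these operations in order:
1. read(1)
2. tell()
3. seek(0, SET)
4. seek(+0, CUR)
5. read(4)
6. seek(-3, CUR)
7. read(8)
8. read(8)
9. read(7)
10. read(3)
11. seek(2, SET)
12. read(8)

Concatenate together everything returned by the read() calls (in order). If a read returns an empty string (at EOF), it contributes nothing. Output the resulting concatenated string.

Answer: 11EHGEHGDVYR7QNJBB574HGDVYR7Q

Derivation:
After 1 (read(1)): returned '1', offset=1
After 2 (tell()): offset=1
After 3 (seek(0, SET)): offset=0
After 4 (seek(+0, CUR)): offset=0
After 5 (read(4)): returned '1EHG', offset=4
After 6 (seek(-3, CUR)): offset=1
After 7 (read(8)): returned 'EHGDVYR7', offset=9
After 8 (read(8)): returned 'QNJBB574', offset=17
After 9 (read(7)): returned '', offset=17
After 10 (read(3)): returned '', offset=17
After 11 (seek(2, SET)): offset=2
After 12 (read(8)): returned 'HGDVYR7Q', offset=10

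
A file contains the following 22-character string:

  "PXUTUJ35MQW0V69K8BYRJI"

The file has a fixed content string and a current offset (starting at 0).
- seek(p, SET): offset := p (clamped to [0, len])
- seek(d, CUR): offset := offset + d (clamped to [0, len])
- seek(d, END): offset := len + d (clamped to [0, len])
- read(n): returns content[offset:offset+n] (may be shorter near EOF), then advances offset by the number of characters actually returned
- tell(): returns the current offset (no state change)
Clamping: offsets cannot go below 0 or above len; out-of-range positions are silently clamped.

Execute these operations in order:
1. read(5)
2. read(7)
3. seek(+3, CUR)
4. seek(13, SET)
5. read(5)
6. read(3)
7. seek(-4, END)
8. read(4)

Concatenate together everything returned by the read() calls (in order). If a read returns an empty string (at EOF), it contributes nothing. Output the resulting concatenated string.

After 1 (read(5)): returned 'PXUTU', offset=5
After 2 (read(7)): returned 'J35MQW0', offset=12
After 3 (seek(+3, CUR)): offset=15
After 4 (seek(13, SET)): offset=13
After 5 (read(5)): returned '69K8B', offset=18
After 6 (read(3)): returned 'YRJ', offset=21
After 7 (seek(-4, END)): offset=18
After 8 (read(4)): returned 'YRJI', offset=22

Answer: PXUTUJ35MQW069K8BYRJYRJI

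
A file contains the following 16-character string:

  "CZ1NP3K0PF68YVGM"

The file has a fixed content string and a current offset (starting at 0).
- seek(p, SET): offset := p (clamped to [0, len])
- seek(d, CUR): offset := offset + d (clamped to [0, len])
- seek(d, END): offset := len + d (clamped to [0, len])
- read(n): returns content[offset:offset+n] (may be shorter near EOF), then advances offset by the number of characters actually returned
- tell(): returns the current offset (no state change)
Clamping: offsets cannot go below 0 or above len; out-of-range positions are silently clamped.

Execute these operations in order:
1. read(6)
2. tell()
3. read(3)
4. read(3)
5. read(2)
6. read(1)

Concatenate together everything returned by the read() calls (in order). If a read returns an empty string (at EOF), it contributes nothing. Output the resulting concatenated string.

Answer: CZ1NP3K0PF68YVG

Derivation:
After 1 (read(6)): returned 'CZ1NP3', offset=6
After 2 (tell()): offset=6
After 3 (read(3)): returned 'K0P', offset=9
After 4 (read(3)): returned 'F68', offset=12
After 5 (read(2)): returned 'YV', offset=14
After 6 (read(1)): returned 'G', offset=15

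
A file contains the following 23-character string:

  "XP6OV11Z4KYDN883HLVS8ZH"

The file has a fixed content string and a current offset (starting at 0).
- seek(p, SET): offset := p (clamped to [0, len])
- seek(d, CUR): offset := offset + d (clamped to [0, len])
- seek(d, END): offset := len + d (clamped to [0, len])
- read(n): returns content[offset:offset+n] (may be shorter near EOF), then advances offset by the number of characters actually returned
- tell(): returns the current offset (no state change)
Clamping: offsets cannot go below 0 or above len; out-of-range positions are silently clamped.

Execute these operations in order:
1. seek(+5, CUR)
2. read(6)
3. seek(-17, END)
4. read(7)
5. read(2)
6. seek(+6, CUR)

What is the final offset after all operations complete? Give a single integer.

After 1 (seek(+5, CUR)): offset=5
After 2 (read(6)): returned '11Z4KY', offset=11
After 3 (seek(-17, END)): offset=6
After 4 (read(7)): returned '1Z4KYDN', offset=13
After 5 (read(2)): returned '88', offset=15
After 6 (seek(+6, CUR)): offset=21

Answer: 21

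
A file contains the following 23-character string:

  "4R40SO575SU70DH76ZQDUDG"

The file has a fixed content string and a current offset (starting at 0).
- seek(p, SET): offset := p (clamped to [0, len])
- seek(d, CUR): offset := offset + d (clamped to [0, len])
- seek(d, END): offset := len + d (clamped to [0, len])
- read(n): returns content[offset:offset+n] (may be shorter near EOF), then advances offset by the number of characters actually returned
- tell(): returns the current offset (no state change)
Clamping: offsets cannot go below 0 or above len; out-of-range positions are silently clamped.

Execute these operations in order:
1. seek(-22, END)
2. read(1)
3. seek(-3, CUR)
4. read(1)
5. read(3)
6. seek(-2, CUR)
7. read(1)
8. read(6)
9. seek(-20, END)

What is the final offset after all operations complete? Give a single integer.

After 1 (seek(-22, END)): offset=1
After 2 (read(1)): returned 'R', offset=2
After 3 (seek(-3, CUR)): offset=0
After 4 (read(1)): returned '4', offset=1
After 5 (read(3)): returned 'R40', offset=4
After 6 (seek(-2, CUR)): offset=2
After 7 (read(1)): returned '4', offset=3
After 8 (read(6)): returned '0SO575', offset=9
After 9 (seek(-20, END)): offset=3

Answer: 3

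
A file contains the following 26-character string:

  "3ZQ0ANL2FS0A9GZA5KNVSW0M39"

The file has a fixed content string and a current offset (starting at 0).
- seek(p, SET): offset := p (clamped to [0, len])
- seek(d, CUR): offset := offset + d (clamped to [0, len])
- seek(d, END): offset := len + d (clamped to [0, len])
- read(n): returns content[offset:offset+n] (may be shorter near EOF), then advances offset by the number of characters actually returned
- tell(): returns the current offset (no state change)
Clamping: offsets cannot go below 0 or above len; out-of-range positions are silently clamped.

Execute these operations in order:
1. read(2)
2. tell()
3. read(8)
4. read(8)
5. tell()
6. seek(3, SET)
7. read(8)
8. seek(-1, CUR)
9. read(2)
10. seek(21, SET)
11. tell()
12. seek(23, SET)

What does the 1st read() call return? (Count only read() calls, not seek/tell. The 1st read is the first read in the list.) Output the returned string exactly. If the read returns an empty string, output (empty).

Answer: 3Z

Derivation:
After 1 (read(2)): returned '3Z', offset=2
After 2 (tell()): offset=2
After 3 (read(8)): returned 'Q0ANL2FS', offset=10
After 4 (read(8)): returned '0A9GZA5K', offset=18
After 5 (tell()): offset=18
After 6 (seek(3, SET)): offset=3
After 7 (read(8)): returned '0ANL2FS0', offset=11
After 8 (seek(-1, CUR)): offset=10
After 9 (read(2)): returned '0A', offset=12
After 10 (seek(21, SET)): offset=21
After 11 (tell()): offset=21
After 12 (seek(23, SET)): offset=23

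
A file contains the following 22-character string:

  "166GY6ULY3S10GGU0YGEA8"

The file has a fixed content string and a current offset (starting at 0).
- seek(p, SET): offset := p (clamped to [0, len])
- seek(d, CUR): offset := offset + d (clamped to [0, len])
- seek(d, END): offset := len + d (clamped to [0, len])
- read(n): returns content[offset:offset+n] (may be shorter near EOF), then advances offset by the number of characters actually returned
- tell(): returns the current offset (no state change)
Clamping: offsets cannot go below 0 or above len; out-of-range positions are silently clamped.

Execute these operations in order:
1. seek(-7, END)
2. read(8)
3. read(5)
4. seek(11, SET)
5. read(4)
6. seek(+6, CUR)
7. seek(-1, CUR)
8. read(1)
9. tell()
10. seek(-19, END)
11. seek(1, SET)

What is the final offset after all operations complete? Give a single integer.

Answer: 1

Derivation:
After 1 (seek(-7, END)): offset=15
After 2 (read(8)): returned 'U0YGEA8', offset=22
After 3 (read(5)): returned '', offset=22
After 4 (seek(11, SET)): offset=11
After 5 (read(4)): returned '10GG', offset=15
After 6 (seek(+6, CUR)): offset=21
After 7 (seek(-1, CUR)): offset=20
After 8 (read(1)): returned 'A', offset=21
After 9 (tell()): offset=21
After 10 (seek(-19, END)): offset=3
After 11 (seek(1, SET)): offset=1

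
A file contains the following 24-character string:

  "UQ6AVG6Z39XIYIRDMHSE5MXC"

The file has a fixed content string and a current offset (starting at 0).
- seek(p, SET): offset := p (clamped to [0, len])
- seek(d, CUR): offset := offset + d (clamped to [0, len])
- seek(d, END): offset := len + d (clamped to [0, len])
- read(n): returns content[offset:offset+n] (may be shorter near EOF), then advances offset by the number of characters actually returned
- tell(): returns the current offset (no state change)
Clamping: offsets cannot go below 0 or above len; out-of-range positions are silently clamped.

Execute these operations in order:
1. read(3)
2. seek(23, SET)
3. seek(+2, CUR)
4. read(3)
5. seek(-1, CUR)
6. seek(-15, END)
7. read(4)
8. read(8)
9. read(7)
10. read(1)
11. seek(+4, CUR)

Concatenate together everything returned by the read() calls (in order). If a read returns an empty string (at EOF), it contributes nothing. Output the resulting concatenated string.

Answer: UQ69XIYIRDMHSE5MXC

Derivation:
After 1 (read(3)): returned 'UQ6', offset=3
After 2 (seek(23, SET)): offset=23
After 3 (seek(+2, CUR)): offset=24
After 4 (read(3)): returned '', offset=24
After 5 (seek(-1, CUR)): offset=23
After 6 (seek(-15, END)): offset=9
After 7 (read(4)): returned '9XIY', offset=13
After 8 (read(8)): returned 'IRDMHSE5', offset=21
After 9 (read(7)): returned 'MXC', offset=24
After 10 (read(1)): returned '', offset=24
After 11 (seek(+4, CUR)): offset=24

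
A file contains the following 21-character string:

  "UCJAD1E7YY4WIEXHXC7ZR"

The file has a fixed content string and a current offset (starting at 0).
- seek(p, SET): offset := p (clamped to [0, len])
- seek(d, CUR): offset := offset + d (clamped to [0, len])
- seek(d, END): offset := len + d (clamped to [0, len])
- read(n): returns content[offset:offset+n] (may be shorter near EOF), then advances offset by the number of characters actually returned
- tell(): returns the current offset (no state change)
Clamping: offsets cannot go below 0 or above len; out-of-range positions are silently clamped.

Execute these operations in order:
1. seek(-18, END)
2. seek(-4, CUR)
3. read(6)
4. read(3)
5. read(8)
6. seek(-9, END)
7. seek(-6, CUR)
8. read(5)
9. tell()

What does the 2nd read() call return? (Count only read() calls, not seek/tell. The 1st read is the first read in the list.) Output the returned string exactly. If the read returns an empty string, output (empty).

Answer: E7Y

Derivation:
After 1 (seek(-18, END)): offset=3
After 2 (seek(-4, CUR)): offset=0
After 3 (read(6)): returned 'UCJAD1', offset=6
After 4 (read(3)): returned 'E7Y', offset=9
After 5 (read(8)): returned 'Y4WIEXHX', offset=17
After 6 (seek(-9, END)): offset=12
After 7 (seek(-6, CUR)): offset=6
After 8 (read(5)): returned 'E7YY4', offset=11
After 9 (tell()): offset=11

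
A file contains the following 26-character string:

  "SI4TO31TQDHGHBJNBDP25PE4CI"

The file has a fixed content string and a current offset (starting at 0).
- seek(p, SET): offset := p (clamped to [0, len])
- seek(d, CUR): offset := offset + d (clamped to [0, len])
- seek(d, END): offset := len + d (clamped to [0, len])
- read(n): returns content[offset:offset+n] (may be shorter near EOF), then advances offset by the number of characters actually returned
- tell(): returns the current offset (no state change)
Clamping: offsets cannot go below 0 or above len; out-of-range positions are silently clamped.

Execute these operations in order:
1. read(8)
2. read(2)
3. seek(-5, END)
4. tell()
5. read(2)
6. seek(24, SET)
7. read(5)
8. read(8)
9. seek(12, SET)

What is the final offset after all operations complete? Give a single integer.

Answer: 12

Derivation:
After 1 (read(8)): returned 'SI4TO31T', offset=8
After 2 (read(2)): returned 'QD', offset=10
After 3 (seek(-5, END)): offset=21
After 4 (tell()): offset=21
After 5 (read(2)): returned 'PE', offset=23
After 6 (seek(24, SET)): offset=24
After 7 (read(5)): returned 'CI', offset=26
After 8 (read(8)): returned '', offset=26
After 9 (seek(12, SET)): offset=12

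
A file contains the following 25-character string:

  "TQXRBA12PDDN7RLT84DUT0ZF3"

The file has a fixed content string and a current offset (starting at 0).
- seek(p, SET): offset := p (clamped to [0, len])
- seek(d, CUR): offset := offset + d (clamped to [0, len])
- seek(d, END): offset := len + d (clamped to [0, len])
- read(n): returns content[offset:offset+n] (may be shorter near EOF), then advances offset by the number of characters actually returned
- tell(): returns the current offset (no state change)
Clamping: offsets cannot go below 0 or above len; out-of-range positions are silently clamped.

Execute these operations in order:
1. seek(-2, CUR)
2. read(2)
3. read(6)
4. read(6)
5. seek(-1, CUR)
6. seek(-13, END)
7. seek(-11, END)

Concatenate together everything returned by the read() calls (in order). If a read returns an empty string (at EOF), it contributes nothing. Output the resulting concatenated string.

Answer: TQXRBA12PDDN7R

Derivation:
After 1 (seek(-2, CUR)): offset=0
After 2 (read(2)): returned 'TQ', offset=2
After 3 (read(6)): returned 'XRBA12', offset=8
After 4 (read(6)): returned 'PDDN7R', offset=14
After 5 (seek(-1, CUR)): offset=13
After 6 (seek(-13, END)): offset=12
After 7 (seek(-11, END)): offset=14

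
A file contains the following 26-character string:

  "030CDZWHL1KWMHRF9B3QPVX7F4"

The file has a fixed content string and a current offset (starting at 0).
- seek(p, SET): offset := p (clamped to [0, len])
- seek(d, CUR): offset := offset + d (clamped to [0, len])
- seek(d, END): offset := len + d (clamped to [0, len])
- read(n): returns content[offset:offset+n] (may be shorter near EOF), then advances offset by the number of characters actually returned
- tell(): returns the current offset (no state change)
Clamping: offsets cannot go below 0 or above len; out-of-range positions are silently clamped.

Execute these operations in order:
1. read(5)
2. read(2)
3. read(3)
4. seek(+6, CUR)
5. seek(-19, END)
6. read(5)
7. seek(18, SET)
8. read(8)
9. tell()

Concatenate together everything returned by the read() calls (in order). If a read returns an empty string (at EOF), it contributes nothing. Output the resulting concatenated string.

After 1 (read(5)): returned '030CD', offset=5
After 2 (read(2)): returned 'ZW', offset=7
After 3 (read(3)): returned 'HL1', offset=10
After 4 (seek(+6, CUR)): offset=16
After 5 (seek(-19, END)): offset=7
After 6 (read(5)): returned 'HL1KW', offset=12
After 7 (seek(18, SET)): offset=18
After 8 (read(8)): returned '3QPVX7F4', offset=26
After 9 (tell()): offset=26

Answer: 030CDZWHL1HL1KW3QPVX7F4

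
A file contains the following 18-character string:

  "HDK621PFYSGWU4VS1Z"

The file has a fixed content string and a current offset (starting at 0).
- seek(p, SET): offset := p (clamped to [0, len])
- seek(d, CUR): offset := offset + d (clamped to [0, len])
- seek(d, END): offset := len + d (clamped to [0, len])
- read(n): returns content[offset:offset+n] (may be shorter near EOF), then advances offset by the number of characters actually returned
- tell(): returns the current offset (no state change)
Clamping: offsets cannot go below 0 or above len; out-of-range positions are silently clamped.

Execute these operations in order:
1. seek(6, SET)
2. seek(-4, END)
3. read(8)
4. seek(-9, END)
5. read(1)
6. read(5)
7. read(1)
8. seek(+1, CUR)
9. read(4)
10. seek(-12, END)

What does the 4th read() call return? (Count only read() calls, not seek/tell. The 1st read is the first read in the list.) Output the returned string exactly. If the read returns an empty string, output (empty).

After 1 (seek(6, SET)): offset=6
After 2 (seek(-4, END)): offset=14
After 3 (read(8)): returned 'VS1Z', offset=18
After 4 (seek(-9, END)): offset=9
After 5 (read(1)): returned 'S', offset=10
After 6 (read(5)): returned 'GWU4V', offset=15
After 7 (read(1)): returned 'S', offset=16
After 8 (seek(+1, CUR)): offset=17
After 9 (read(4)): returned 'Z', offset=18
After 10 (seek(-12, END)): offset=6

Answer: S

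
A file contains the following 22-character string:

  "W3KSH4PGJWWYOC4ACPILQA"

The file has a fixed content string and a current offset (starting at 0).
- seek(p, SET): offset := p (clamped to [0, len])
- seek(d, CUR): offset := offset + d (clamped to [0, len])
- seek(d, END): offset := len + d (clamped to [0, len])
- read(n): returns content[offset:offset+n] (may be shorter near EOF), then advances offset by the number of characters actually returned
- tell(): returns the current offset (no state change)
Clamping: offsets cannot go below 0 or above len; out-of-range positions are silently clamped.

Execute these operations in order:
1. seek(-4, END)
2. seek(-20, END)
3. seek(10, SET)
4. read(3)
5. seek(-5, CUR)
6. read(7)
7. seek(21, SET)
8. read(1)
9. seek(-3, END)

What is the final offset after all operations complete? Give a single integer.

Answer: 19

Derivation:
After 1 (seek(-4, END)): offset=18
After 2 (seek(-20, END)): offset=2
After 3 (seek(10, SET)): offset=10
After 4 (read(3)): returned 'WYO', offset=13
After 5 (seek(-5, CUR)): offset=8
After 6 (read(7)): returned 'JWWYOC4', offset=15
After 7 (seek(21, SET)): offset=21
After 8 (read(1)): returned 'A', offset=22
After 9 (seek(-3, END)): offset=19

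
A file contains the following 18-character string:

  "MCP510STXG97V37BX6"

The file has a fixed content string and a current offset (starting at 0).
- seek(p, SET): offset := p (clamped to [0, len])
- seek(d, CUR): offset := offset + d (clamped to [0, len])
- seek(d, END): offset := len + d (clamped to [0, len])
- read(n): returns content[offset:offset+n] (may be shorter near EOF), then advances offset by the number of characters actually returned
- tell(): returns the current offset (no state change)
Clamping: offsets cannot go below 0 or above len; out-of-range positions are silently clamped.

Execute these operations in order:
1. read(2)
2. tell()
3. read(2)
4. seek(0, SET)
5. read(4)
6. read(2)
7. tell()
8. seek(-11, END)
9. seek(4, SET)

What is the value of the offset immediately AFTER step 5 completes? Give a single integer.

After 1 (read(2)): returned 'MC', offset=2
After 2 (tell()): offset=2
After 3 (read(2)): returned 'P5', offset=4
After 4 (seek(0, SET)): offset=0
After 5 (read(4)): returned 'MCP5', offset=4

Answer: 4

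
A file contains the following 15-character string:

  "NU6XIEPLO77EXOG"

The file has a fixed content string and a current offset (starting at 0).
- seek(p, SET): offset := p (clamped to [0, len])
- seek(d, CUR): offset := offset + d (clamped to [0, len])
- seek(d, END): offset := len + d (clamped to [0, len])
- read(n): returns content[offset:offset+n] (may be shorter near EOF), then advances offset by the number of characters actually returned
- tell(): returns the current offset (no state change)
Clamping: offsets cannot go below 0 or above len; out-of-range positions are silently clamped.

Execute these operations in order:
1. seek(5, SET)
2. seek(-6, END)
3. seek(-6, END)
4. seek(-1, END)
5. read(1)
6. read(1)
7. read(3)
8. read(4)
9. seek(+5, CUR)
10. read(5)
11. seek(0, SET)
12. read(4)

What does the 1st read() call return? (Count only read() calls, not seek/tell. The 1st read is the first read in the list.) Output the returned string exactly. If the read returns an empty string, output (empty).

Answer: G

Derivation:
After 1 (seek(5, SET)): offset=5
After 2 (seek(-6, END)): offset=9
After 3 (seek(-6, END)): offset=9
After 4 (seek(-1, END)): offset=14
After 5 (read(1)): returned 'G', offset=15
After 6 (read(1)): returned '', offset=15
After 7 (read(3)): returned '', offset=15
After 8 (read(4)): returned '', offset=15
After 9 (seek(+5, CUR)): offset=15
After 10 (read(5)): returned '', offset=15
After 11 (seek(0, SET)): offset=0
After 12 (read(4)): returned 'NU6X', offset=4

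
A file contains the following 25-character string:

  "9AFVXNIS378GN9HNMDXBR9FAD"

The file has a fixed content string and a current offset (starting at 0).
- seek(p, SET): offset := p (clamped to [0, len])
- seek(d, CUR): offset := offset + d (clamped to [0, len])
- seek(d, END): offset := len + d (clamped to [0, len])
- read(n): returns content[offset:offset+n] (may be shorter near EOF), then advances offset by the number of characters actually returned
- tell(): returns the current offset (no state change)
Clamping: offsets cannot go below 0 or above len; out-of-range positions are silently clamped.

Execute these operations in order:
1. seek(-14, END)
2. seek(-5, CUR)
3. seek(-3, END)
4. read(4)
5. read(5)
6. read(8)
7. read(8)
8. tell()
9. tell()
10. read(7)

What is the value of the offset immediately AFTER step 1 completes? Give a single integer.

After 1 (seek(-14, END)): offset=11

Answer: 11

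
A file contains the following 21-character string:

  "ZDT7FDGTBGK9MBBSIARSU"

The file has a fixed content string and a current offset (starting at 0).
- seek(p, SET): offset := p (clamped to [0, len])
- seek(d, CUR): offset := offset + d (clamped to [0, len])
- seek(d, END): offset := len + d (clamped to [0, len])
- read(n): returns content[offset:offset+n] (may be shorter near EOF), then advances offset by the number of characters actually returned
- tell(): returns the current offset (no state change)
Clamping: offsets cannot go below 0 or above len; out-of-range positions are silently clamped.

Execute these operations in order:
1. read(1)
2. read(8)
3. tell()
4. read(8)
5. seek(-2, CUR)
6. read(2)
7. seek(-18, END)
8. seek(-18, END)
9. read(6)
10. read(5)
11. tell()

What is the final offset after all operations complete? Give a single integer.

Answer: 14

Derivation:
After 1 (read(1)): returned 'Z', offset=1
After 2 (read(8)): returned 'DT7FDGTB', offset=9
After 3 (tell()): offset=9
After 4 (read(8)): returned 'GK9MBBSI', offset=17
After 5 (seek(-2, CUR)): offset=15
After 6 (read(2)): returned 'SI', offset=17
After 7 (seek(-18, END)): offset=3
After 8 (seek(-18, END)): offset=3
After 9 (read(6)): returned '7FDGTB', offset=9
After 10 (read(5)): returned 'GK9MB', offset=14
After 11 (tell()): offset=14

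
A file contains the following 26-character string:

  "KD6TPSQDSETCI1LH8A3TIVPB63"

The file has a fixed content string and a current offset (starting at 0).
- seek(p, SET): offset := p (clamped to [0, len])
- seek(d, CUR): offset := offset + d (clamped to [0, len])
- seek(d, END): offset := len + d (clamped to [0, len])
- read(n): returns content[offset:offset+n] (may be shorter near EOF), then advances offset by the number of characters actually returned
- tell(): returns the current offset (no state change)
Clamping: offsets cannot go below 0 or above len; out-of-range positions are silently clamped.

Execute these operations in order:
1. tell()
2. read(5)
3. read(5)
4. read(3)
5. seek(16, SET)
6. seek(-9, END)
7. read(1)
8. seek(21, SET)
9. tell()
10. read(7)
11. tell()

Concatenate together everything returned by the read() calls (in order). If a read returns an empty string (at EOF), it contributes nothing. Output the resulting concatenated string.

After 1 (tell()): offset=0
After 2 (read(5)): returned 'KD6TP', offset=5
After 3 (read(5)): returned 'SQDSE', offset=10
After 4 (read(3)): returned 'TCI', offset=13
After 5 (seek(16, SET)): offset=16
After 6 (seek(-9, END)): offset=17
After 7 (read(1)): returned 'A', offset=18
After 8 (seek(21, SET)): offset=21
After 9 (tell()): offset=21
After 10 (read(7)): returned 'VPB63', offset=26
After 11 (tell()): offset=26

Answer: KD6TPSQDSETCIAVPB63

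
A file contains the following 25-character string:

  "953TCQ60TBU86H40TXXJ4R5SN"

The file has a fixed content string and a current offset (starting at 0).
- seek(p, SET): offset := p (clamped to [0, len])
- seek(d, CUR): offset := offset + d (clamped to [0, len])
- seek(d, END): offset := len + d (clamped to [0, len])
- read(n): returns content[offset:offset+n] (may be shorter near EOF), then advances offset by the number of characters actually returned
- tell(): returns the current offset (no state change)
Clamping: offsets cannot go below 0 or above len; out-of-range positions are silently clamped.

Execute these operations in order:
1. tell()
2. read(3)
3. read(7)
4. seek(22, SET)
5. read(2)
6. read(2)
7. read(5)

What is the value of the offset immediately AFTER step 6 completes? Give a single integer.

Answer: 25

Derivation:
After 1 (tell()): offset=0
After 2 (read(3)): returned '953', offset=3
After 3 (read(7)): returned 'TCQ60TB', offset=10
After 4 (seek(22, SET)): offset=22
After 5 (read(2)): returned '5S', offset=24
After 6 (read(2)): returned 'N', offset=25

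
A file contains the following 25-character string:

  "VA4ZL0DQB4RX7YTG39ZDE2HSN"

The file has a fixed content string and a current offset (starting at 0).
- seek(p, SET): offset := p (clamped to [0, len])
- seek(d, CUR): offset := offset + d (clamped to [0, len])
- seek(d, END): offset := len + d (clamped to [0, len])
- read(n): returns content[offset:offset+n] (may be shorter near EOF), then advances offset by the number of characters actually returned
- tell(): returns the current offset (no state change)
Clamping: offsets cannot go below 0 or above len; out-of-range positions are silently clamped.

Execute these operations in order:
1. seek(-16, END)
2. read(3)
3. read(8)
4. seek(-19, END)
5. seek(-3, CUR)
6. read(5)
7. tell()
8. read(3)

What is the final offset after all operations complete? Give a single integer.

After 1 (seek(-16, END)): offset=9
After 2 (read(3)): returned '4RX', offset=12
After 3 (read(8)): returned '7YTG39ZD', offset=20
After 4 (seek(-19, END)): offset=6
After 5 (seek(-3, CUR)): offset=3
After 6 (read(5)): returned 'ZL0DQ', offset=8
After 7 (tell()): offset=8
After 8 (read(3)): returned 'B4R', offset=11

Answer: 11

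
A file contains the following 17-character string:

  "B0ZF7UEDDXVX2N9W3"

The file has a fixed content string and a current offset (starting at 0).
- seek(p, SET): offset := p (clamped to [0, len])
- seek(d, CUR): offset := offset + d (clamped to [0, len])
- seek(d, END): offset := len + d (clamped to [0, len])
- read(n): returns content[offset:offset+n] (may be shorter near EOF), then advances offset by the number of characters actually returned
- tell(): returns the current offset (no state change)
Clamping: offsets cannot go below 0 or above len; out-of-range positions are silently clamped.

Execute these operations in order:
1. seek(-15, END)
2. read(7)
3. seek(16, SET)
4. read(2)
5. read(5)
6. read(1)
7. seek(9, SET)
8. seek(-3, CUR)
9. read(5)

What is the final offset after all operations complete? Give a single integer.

Answer: 11

Derivation:
After 1 (seek(-15, END)): offset=2
After 2 (read(7)): returned 'ZF7UEDD', offset=9
After 3 (seek(16, SET)): offset=16
After 4 (read(2)): returned '3', offset=17
After 5 (read(5)): returned '', offset=17
After 6 (read(1)): returned '', offset=17
After 7 (seek(9, SET)): offset=9
After 8 (seek(-3, CUR)): offset=6
After 9 (read(5)): returned 'EDDXV', offset=11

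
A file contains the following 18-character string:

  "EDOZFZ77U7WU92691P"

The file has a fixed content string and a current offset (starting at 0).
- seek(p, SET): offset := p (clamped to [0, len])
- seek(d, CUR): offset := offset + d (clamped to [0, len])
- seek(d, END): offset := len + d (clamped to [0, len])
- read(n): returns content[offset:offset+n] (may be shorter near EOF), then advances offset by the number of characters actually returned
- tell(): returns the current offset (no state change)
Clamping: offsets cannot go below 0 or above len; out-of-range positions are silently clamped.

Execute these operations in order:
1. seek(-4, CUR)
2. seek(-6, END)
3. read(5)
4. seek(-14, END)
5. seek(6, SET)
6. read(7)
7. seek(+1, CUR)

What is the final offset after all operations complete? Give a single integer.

After 1 (seek(-4, CUR)): offset=0
After 2 (seek(-6, END)): offset=12
After 3 (read(5)): returned '92691', offset=17
After 4 (seek(-14, END)): offset=4
After 5 (seek(6, SET)): offset=6
After 6 (read(7)): returned '77U7WU9', offset=13
After 7 (seek(+1, CUR)): offset=14

Answer: 14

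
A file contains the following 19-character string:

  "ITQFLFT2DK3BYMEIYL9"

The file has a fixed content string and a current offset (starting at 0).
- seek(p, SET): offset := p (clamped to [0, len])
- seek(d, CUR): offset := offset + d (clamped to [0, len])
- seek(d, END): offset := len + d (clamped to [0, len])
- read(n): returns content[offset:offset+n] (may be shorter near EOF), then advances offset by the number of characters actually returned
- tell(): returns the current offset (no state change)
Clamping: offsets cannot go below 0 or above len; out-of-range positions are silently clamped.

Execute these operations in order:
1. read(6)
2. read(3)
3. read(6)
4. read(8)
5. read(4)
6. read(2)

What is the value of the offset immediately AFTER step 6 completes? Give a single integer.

After 1 (read(6)): returned 'ITQFLF', offset=6
After 2 (read(3)): returned 'T2D', offset=9
After 3 (read(6)): returned 'K3BYME', offset=15
After 4 (read(8)): returned 'IYL9', offset=19
After 5 (read(4)): returned '', offset=19
After 6 (read(2)): returned '', offset=19

Answer: 19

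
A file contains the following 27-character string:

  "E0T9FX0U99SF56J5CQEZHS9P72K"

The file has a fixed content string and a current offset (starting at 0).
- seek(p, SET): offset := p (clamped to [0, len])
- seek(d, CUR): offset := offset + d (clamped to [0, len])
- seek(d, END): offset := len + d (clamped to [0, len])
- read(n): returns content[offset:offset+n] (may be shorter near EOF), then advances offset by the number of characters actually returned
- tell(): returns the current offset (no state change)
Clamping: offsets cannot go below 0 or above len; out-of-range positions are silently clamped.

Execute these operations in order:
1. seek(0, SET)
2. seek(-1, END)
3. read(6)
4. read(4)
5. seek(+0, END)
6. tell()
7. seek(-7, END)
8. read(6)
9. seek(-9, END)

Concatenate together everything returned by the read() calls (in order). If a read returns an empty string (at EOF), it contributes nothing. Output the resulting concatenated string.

After 1 (seek(0, SET)): offset=0
After 2 (seek(-1, END)): offset=26
After 3 (read(6)): returned 'K', offset=27
After 4 (read(4)): returned '', offset=27
After 5 (seek(+0, END)): offset=27
After 6 (tell()): offset=27
After 7 (seek(-7, END)): offset=20
After 8 (read(6)): returned 'HS9P72', offset=26
After 9 (seek(-9, END)): offset=18

Answer: KHS9P72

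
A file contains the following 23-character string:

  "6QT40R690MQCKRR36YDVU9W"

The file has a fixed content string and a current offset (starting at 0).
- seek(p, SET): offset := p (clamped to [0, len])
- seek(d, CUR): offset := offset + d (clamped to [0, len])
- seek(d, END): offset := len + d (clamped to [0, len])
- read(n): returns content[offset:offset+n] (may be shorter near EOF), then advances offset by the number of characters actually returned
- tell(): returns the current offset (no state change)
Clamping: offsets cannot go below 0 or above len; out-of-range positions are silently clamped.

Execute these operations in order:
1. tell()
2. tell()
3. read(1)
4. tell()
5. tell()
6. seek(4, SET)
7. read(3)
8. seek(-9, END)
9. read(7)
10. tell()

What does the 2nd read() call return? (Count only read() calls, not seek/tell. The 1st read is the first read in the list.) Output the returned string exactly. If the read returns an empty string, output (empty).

Answer: 0R6

Derivation:
After 1 (tell()): offset=0
After 2 (tell()): offset=0
After 3 (read(1)): returned '6', offset=1
After 4 (tell()): offset=1
After 5 (tell()): offset=1
After 6 (seek(4, SET)): offset=4
After 7 (read(3)): returned '0R6', offset=7
After 8 (seek(-9, END)): offset=14
After 9 (read(7)): returned 'R36YDVU', offset=21
After 10 (tell()): offset=21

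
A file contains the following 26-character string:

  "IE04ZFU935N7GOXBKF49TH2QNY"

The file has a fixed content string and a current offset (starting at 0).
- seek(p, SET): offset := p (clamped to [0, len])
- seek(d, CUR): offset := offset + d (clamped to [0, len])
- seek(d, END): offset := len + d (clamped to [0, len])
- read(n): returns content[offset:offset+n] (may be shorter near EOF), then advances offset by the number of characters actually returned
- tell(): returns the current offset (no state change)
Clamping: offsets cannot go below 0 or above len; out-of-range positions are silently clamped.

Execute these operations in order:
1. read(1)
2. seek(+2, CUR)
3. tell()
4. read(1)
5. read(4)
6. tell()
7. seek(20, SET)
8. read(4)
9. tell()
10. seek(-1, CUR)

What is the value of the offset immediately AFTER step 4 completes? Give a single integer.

Answer: 4

Derivation:
After 1 (read(1)): returned 'I', offset=1
After 2 (seek(+2, CUR)): offset=3
After 3 (tell()): offset=3
After 4 (read(1)): returned '4', offset=4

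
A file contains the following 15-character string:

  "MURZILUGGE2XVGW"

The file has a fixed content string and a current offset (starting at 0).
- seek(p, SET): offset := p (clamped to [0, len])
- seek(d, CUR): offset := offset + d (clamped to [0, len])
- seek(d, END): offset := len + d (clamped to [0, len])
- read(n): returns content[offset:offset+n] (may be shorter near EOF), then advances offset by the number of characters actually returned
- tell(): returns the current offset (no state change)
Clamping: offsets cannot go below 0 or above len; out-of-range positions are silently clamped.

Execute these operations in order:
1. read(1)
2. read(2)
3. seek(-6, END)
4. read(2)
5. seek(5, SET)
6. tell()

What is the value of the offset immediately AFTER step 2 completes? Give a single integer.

After 1 (read(1)): returned 'M', offset=1
After 2 (read(2)): returned 'UR', offset=3

Answer: 3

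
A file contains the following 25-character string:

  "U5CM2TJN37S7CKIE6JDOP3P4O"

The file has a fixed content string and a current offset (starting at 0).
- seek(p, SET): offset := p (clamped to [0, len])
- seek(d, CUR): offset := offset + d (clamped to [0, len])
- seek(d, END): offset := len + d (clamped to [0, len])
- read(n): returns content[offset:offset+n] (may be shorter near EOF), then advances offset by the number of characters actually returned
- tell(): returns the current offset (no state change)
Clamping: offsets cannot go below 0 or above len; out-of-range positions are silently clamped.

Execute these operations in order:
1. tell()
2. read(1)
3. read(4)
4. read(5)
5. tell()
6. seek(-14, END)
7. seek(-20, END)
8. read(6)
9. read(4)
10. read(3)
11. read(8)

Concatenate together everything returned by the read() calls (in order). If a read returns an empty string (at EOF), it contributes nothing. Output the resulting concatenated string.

After 1 (tell()): offset=0
After 2 (read(1)): returned 'U', offset=1
After 3 (read(4)): returned '5CM2', offset=5
After 4 (read(5)): returned 'TJN37', offset=10
After 5 (tell()): offset=10
After 6 (seek(-14, END)): offset=11
After 7 (seek(-20, END)): offset=5
After 8 (read(6)): returned 'TJN37S', offset=11
After 9 (read(4)): returned '7CKI', offset=15
After 10 (read(3)): returned 'E6J', offset=18
After 11 (read(8)): returned 'DOP3P4O', offset=25

Answer: U5CM2TJN37TJN37S7CKIE6JDOP3P4O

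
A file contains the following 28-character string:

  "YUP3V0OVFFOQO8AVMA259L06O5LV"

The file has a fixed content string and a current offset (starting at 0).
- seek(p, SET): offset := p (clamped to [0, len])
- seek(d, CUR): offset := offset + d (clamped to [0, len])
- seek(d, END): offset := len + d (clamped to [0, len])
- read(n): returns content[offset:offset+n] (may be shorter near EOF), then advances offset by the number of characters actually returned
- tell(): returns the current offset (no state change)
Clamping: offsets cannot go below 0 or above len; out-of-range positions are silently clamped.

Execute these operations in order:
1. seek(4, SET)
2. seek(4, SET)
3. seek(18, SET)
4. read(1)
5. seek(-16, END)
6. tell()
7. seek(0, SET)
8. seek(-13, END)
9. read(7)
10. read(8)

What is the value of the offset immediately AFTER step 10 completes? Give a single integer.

Answer: 28

Derivation:
After 1 (seek(4, SET)): offset=4
After 2 (seek(4, SET)): offset=4
After 3 (seek(18, SET)): offset=18
After 4 (read(1)): returned '2', offset=19
After 5 (seek(-16, END)): offset=12
After 6 (tell()): offset=12
After 7 (seek(0, SET)): offset=0
After 8 (seek(-13, END)): offset=15
After 9 (read(7)): returned 'VMA259L', offset=22
After 10 (read(8)): returned '06O5LV', offset=28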